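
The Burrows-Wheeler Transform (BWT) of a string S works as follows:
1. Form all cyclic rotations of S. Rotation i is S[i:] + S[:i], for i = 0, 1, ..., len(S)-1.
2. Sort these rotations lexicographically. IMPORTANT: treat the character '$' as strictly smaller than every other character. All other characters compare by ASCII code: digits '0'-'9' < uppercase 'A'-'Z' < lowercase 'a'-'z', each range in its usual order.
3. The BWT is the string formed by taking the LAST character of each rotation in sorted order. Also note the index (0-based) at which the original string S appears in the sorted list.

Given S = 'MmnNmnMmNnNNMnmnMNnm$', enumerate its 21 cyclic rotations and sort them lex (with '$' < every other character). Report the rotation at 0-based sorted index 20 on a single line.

Answer: nmnMNnm$MmnNmnMmNnNNM

Derivation:
All 21 rotations (rotation i = S[i:]+S[:i]):
  rot[0] = MmnNmnMmNnNNMnmnMNnm$
  rot[1] = mnNmnMmNnNNMnmnMNnm$M
  rot[2] = nNmnMmNnNNMnmnMNnm$Mm
  rot[3] = NmnMmNnNNMnmnMNnm$Mmn
  rot[4] = mnMmNnNNMnmnMNnm$MmnN
  rot[5] = nMmNnNNMnmnMNnm$MmnNm
  rot[6] = MmNnNNMnmnMNnm$MmnNmn
  rot[7] = mNnNNMnmnMNnm$MmnNmnM
  rot[8] = NnNNMnmnMNnm$MmnNmnMm
  rot[9] = nNNMnmnMNnm$MmnNmnMmN
  rot[10] = NNMnmnMNnm$MmnNmnMmNn
  rot[11] = NMnmnMNnm$MmnNmnMmNnN
  rot[12] = MnmnMNnm$MmnNmnMmNnNN
  rot[13] = nmnMNnm$MmnNmnMmNnNNM
  rot[14] = mnMNnm$MmnNmnMmNnNNMn
  rot[15] = nMNnm$MmnNmnMmNnNNMnm
  rot[16] = MNnm$MmnNmnMmNnNNMnmn
  rot[17] = Nnm$MmnNmnMmNnNNMnmnM
  rot[18] = nm$MmnNmnMmNnNNMnmnMN
  rot[19] = m$MmnNmnMmNnNNMnmnMNn
  rot[20] = $MmnNmnMmNnNNMnmnMNnm
Sorted (with $ < everything):
  sorted[0] = $MmnNmnMmNnNNMnmnMNnm
  sorted[1] = MNnm$MmnNmnMmNnNNMnmn
  sorted[2] = MmNnNNMnmnMNnm$MmnNmn
  sorted[3] = MmnNmnMmNnNNMnmnMNnm$
  sorted[4] = MnmnMNnm$MmnNmnMmNnNN
  sorted[5] = NMnmnMNnm$MmnNmnMmNnN
  sorted[6] = NNMnmnMNnm$MmnNmnMmNn
  sorted[7] = NmnMmNnNNMnmnMNnm$Mmn
  sorted[8] = NnNNMnmnMNnm$MmnNmnMm
  sorted[9] = Nnm$MmnNmnMmNnNNMnmnM
  sorted[10] = m$MmnNmnMmNnNNMnmnMNn
  sorted[11] = mNnNNMnmnMNnm$MmnNmnM
  sorted[12] = mnMNnm$MmnNmnMmNnNNMn
  sorted[13] = mnMmNnNNMnmnMNnm$MmnN
  sorted[14] = mnNmnMmNnNNMnmnMNnm$M
  sorted[15] = nMNnm$MmnNmnMmNnNNMnm
  sorted[16] = nMmNnNNMnmnMNnm$MmnNm
  sorted[17] = nNNMnmnMNnm$MmnNmnMmN
  sorted[18] = nNmnMmNnNNMnmnMNnm$Mm
  sorted[19] = nm$MmnNmnMmNnNNMnmnMN
  sorted[20] = nmnMNnm$MmnNmnMmNnNNM
sorted[20] = nmnMNnm$MmnNmnMmNnNNM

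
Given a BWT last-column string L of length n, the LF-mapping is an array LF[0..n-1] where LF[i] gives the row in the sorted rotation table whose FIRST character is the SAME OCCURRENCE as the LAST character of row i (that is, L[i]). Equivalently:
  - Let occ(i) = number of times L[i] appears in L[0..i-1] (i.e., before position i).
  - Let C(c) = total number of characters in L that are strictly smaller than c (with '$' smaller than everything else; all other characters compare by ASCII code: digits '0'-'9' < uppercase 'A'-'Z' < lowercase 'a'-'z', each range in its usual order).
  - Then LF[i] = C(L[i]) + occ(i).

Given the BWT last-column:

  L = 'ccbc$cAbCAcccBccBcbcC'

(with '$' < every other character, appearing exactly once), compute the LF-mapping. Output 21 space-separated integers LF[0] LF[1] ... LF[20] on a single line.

Char counts: '$':1, 'A':2, 'B':2, 'C':2, 'b':3, 'c':11
C (first-col start): C('$')=0, C('A')=1, C('B')=3, C('C')=5, C('b')=7, C('c')=10
L[0]='c': occ=0, LF[0]=C('c')+0=10+0=10
L[1]='c': occ=1, LF[1]=C('c')+1=10+1=11
L[2]='b': occ=0, LF[2]=C('b')+0=7+0=7
L[3]='c': occ=2, LF[3]=C('c')+2=10+2=12
L[4]='$': occ=0, LF[4]=C('$')+0=0+0=0
L[5]='c': occ=3, LF[5]=C('c')+3=10+3=13
L[6]='A': occ=0, LF[6]=C('A')+0=1+0=1
L[7]='b': occ=1, LF[7]=C('b')+1=7+1=8
L[8]='C': occ=0, LF[8]=C('C')+0=5+0=5
L[9]='A': occ=1, LF[9]=C('A')+1=1+1=2
L[10]='c': occ=4, LF[10]=C('c')+4=10+4=14
L[11]='c': occ=5, LF[11]=C('c')+5=10+5=15
L[12]='c': occ=6, LF[12]=C('c')+6=10+6=16
L[13]='B': occ=0, LF[13]=C('B')+0=3+0=3
L[14]='c': occ=7, LF[14]=C('c')+7=10+7=17
L[15]='c': occ=8, LF[15]=C('c')+8=10+8=18
L[16]='B': occ=1, LF[16]=C('B')+1=3+1=4
L[17]='c': occ=9, LF[17]=C('c')+9=10+9=19
L[18]='b': occ=2, LF[18]=C('b')+2=7+2=9
L[19]='c': occ=10, LF[19]=C('c')+10=10+10=20
L[20]='C': occ=1, LF[20]=C('C')+1=5+1=6

Answer: 10 11 7 12 0 13 1 8 5 2 14 15 16 3 17 18 4 19 9 20 6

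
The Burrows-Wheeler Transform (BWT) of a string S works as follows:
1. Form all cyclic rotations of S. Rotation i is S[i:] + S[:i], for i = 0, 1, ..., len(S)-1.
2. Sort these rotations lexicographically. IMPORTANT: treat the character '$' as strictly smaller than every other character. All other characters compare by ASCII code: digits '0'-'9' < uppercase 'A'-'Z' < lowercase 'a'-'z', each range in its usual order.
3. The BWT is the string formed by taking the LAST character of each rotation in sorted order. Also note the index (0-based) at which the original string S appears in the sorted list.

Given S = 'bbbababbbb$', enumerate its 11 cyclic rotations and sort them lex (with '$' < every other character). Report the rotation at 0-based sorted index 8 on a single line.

All 11 rotations (rotation i = S[i:]+S[:i]):
  rot[0] = bbbababbbb$
  rot[1] = bbababbbb$b
  rot[2] = bababbbb$bb
  rot[3] = ababbbb$bbb
  rot[4] = babbbb$bbba
  rot[5] = abbbb$bbbab
  rot[6] = bbbb$bbbaba
  rot[7] = bbb$bbbabab
  rot[8] = bb$bbbababb
  rot[9] = b$bbbababbb
  rot[10] = $bbbababbbb
Sorted (with $ < everything):
  sorted[0] = $bbbababbbb
  sorted[1] = ababbbb$bbb
  sorted[2] = abbbb$bbbab
  sorted[3] = b$bbbababbb
  sorted[4] = bababbbb$bb
  sorted[5] = babbbb$bbba
  sorted[6] = bb$bbbababb
  sorted[7] = bbababbbb$b
  sorted[8] = bbb$bbbabab
  sorted[9] = bbbababbbb$
  sorted[10] = bbbb$bbbaba
sorted[8] = bbb$bbbabab

Answer: bbb$bbbabab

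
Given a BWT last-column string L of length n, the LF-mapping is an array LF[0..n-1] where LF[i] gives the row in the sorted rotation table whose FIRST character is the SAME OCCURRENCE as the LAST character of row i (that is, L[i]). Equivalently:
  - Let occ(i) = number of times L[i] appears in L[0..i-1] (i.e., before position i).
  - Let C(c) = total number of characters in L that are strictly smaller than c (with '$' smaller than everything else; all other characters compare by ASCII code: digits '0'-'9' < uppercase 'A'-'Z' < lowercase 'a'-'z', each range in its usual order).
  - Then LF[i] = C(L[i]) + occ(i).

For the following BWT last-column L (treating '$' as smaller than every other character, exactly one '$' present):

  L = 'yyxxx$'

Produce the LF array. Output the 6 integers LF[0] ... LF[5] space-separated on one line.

Answer: 4 5 1 2 3 0

Derivation:
Char counts: '$':1, 'x':3, 'y':2
C (first-col start): C('$')=0, C('x')=1, C('y')=4
L[0]='y': occ=0, LF[0]=C('y')+0=4+0=4
L[1]='y': occ=1, LF[1]=C('y')+1=4+1=5
L[2]='x': occ=0, LF[2]=C('x')+0=1+0=1
L[3]='x': occ=1, LF[3]=C('x')+1=1+1=2
L[4]='x': occ=2, LF[4]=C('x')+2=1+2=3
L[5]='$': occ=0, LF[5]=C('$')+0=0+0=0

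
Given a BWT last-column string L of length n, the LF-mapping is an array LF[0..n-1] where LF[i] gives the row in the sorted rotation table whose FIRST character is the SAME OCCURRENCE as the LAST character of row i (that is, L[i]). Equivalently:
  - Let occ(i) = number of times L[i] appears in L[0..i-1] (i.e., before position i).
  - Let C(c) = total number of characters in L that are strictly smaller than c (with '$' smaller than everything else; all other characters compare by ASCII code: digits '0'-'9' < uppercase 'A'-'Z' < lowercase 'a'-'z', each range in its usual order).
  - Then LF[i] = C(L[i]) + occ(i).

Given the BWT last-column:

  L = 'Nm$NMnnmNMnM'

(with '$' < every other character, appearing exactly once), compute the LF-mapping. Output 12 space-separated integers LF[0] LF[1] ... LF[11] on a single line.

Answer: 4 7 0 5 1 9 10 8 6 2 11 3

Derivation:
Char counts: '$':1, 'M':3, 'N':3, 'm':2, 'n':3
C (first-col start): C('$')=0, C('M')=1, C('N')=4, C('m')=7, C('n')=9
L[0]='N': occ=0, LF[0]=C('N')+0=4+0=4
L[1]='m': occ=0, LF[1]=C('m')+0=7+0=7
L[2]='$': occ=0, LF[2]=C('$')+0=0+0=0
L[3]='N': occ=1, LF[3]=C('N')+1=4+1=5
L[4]='M': occ=0, LF[4]=C('M')+0=1+0=1
L[5]='n': occ=0, LF[5]=C('n')+0=9+0=9
L[6]='n': occ=1, LF[6]=C('n')+1=9+1=10
L[7]='m': occ=1, LF[7]=C('m')+1=7+1=8
L[8]='N': occ=2, LF[8]=C('N')+2=4+2=6
L[9]='M': occ=1, LF[9]=C('M')+1=1+1=2
L[10]='n': occ=2, LF[10]=C('n')+2=9+2=11
L[11]='M': occ=2, LF[11]=C('M')+2=1+2=3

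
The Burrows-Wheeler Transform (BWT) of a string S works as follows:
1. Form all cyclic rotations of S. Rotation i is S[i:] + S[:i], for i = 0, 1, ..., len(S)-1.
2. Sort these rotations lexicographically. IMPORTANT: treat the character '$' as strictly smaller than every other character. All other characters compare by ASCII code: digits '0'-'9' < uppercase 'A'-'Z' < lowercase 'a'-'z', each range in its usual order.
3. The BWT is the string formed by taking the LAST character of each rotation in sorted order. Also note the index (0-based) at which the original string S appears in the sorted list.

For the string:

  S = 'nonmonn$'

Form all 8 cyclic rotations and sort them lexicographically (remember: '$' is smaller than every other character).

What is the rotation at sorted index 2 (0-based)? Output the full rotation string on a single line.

Answer: n$nonmon

Derivation:
All 8 rotations (rotation i = S[i:]+S[:i]):
  rot[0] = nonmonn$
  rot[1] = onmonn$n
  rot[2] = nmonn$no
  rot[3] = monn$non
  rot[4] = onn$nonm
  rot[5] = nn$nonmo
  rot[6] = n$nonmon
  rot[7] = $nonmonn
Sorted (with $ < everything):
  sorted[0] = $nonmonn
  sorted[1] = monn$non
  sorted[2] = n$nonmon
  sorted[3] = nmonn$no
  sorted[4] = nn$nonmo
  sorted[5] = nonmonn$
  sorted[6] = onmonn$n
  sorted[7] = onn$nonm
sorted[2] = n$nonmon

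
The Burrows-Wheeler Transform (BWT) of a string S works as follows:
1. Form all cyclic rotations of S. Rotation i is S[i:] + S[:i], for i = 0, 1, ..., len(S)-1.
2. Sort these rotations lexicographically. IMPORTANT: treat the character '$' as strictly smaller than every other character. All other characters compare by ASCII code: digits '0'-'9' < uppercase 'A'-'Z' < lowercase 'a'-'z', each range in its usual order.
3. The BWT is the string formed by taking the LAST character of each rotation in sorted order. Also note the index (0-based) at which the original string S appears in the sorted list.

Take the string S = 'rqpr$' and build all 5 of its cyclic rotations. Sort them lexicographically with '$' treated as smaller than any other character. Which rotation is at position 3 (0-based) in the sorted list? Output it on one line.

All 5 rotations (rotation i = S[i:]+S[:i]):
  rot[0] = rqpr$
  rot[1] = qpr$r
  rot[2] = pr$rq
  rot[3] = r$rqp
  rot[4] = $rqpr
Sorted (with $ < everything):
  sorted[0] = $rqpr
  sorted[1] = pr$rq
  sorted[2] = qpr$r
  sorted[3] = r$rqp
  sorted[4] = rqpr$
sorted[3] = r$rqp

Answer: r$rqp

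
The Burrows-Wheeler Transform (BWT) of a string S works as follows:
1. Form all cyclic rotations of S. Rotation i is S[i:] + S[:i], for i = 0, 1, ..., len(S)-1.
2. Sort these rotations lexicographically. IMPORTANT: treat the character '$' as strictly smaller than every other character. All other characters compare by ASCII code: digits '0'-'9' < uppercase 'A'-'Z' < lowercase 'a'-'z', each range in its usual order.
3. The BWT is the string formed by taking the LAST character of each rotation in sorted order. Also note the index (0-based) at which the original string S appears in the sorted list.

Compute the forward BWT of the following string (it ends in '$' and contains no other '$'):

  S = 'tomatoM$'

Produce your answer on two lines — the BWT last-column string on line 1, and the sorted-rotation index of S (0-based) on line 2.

All 8 rotations (rotation i = S[i:]+S[:i]):
  rot[0] = tomatoM$
  rot[1] = omatoM$t
  rot[2] = matoM$to
  rot[3] = atoM$tom
  rot[4] = toM$toma
  rot[5] = oM$tomat
  rot[6] = M$tomato
  rot[7] = $tomatoM
Sorted (with $ < everything):
  sorted[0] = $tomatoM  (last char: 'M')
  sorted[1] = M$tomato  (last char: 'o')
  sorted[2] = atoM$tom  (last char: 'm')
  sorted[3] = matoM$to  (last char: 'o')
  sorted[4] = oM$tomat  (last char: 't')
  sorted[5] = omatoM$t  (last char: 't')
  sorted[6] = toM$toma  (last char: 'a')
  sorted[7] = tomatoM$  (last char: '$')
Last column: Momotta$
Original string S is at sorted index 7

Answer: Momotta$
7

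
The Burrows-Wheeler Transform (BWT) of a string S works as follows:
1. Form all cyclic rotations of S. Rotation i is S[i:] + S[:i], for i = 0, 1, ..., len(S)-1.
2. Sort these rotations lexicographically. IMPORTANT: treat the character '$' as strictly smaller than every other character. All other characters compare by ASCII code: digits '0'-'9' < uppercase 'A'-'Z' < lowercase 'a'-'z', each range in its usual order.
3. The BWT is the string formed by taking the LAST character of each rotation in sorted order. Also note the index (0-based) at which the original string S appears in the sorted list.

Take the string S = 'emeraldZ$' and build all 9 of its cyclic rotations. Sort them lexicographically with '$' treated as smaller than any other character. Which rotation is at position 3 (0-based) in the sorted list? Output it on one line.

Answer: dZ$emeral

Derivation:
All 9 rotations (rotation i = S[i:]+S[:i]):
  rot[0] = emeraldZ$
  rot[1] = meraldZ$e
  rot[2] = eraldZ$em
  rot[3] = raldZ$eme
  rot[4] = aldZ$emer
  rot[5] = ldZ$emera
  rot[6] = dZ$emeral
  rot[7] = Z$emerald
  rot[8] = $emeraldZ
Sorted (with $ < everything):
  sorted[0] = $emeraldZ
  sorted[1] = Z$emerald
  sorted[2] = aldZ$emer
  sorted[3] = dZ$emeral
  sorted[4] = emeraldZ$
  sorted[5] = eraldZ$em
  sorted[6] = ldZ$emera
  sorted[7] = meraldZ$e
  sorted[8] = raldZ$eme
sorted[3] = dZ$emeral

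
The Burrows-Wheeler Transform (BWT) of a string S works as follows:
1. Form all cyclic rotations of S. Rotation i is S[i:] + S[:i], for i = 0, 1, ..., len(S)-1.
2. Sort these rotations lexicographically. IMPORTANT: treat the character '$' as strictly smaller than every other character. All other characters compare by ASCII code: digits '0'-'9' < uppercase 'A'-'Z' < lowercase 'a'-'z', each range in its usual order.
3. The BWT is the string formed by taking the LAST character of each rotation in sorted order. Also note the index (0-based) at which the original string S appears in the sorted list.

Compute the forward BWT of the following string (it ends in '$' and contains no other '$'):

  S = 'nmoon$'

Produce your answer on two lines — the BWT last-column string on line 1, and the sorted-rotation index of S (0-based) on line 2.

Answer: nno$om
3

Derivation:
All 6 rotations (rotation i = S[i:]+S[:i]):
  rot[0] = nmoon$
  rot[1] = moon$n
  rot[2] = oon$nm
  rot[3] = on$nmo
  rot[4] = n$nmoo
  rot[5] = $nmoon
Sorted (with $ < everything):
  sorted[0] = $nmoon  (last char: 'n')
  sorted[1] = moon$n  (last char: 'n')
  sorted[2] = n$nmoo  (last char: 'o')
  sorted[3] = nmoon$  (last char: '$')
  sorted[4] = on$nmo  (last char: 'o')
  sorted[5] = oon$nm  (last char: 'm')
Last column: nno$om
Original string S is at sorted index 3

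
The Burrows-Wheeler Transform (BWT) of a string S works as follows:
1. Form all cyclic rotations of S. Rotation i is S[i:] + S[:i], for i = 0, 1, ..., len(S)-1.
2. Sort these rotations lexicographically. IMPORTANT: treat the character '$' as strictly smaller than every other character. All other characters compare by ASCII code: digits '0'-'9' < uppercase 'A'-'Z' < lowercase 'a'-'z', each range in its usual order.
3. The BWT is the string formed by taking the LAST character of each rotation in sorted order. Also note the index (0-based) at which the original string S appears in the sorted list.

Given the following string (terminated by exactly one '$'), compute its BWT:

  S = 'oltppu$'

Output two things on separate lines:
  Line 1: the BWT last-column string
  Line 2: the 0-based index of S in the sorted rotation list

Answer: uo$tplp
2

Derivation:
All 7 rotations (rotation i = S[i:]+S[:i]):
  rot[0] = oltppu$
  rot[1] = ltppu$o
  rot[2] = tppu$ol
  rot[3] = ppu$olt
  rot[4] = pu$oltp
  rot[5] = u$oltpp
  rot[6] = $oltppu
Sorted (with $ < everything):
  sorted[0] = $oltppu  (last char: 'u')
  sorted[1] = ltppu$o  (last char: 'o')
  sorted[2] = oltppu$  (last char: '$')
  sorted[3] = ppu$olt  (last char: 't')
  sorted[4] = pu$oltp  (last char: 'p')
  sorted[5] = tppu$ol  (last char: 'l')
  sorted[6] = u$oltpp  (last char: 'p')
Last column: uo$tplp
Original string S is at sorted index 2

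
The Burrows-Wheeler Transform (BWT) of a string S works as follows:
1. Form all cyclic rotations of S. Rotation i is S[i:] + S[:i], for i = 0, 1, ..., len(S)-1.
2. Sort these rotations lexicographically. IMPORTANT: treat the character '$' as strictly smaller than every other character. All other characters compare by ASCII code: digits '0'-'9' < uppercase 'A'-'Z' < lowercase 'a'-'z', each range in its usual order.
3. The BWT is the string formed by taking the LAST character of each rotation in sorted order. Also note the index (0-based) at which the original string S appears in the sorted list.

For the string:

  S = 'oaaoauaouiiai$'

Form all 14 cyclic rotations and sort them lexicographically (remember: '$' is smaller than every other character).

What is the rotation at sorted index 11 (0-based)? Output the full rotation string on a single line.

All 14 rotations (rotation i = S[i:]+S[:i]):
  rot[0] = oaaoauaouiiai$
  rot[1] = aaoauaouiiai$o
  rot[2] = aoauaouiiai$oa
  rot[3] = oauaouiiai$oaa
  rot[4] = auaouiiai$oaao
  rot[5] = uaouiiai$oaaoa
  rot[6] = aouiiai$oaaoau
  rot[7] = ouiiai$oaaoaua
  rot[8] = uiiai$oaaoauao
  rot[9] = iiai$oaaoauaou
  rot[10] = iai$oaaoauaoui
  rot[11] = ai$oaaoauaouii
  rot[12] = i$oaaoauaouiia
  rot[13] = $oaaoauaouiiai
Sorted (with $ < everything):
  sorted[0] = $oaaoauaouiiai
  sorted[1] = aaoauaouiiai$o
  sorted[2] = ai$oaaoauaouii
  sorted[3] = aoauaouiiai$oa
  sorted[4] = aouiiai$oaaoau
  sorted[5] = auaouiiai$oaao
  sorted[6] = i$oaaoauaouiia
  sorted[7] = iai$oaaoauaoui
  sorted[8] = iiai$oaaoauaou
  sorted[9] = oaaoauaouiiai$
  sorted[10] = oauaouiiai$oaa
  sorted[11] = ouiiai$oaaoaua
  sorted[12] = uaouiiai$oaaoa
  sorted[13] = uiiai$oaaoauao
sorted[11] = ouiiai$oaaoaua

Answer: ouiiai$oaaoaua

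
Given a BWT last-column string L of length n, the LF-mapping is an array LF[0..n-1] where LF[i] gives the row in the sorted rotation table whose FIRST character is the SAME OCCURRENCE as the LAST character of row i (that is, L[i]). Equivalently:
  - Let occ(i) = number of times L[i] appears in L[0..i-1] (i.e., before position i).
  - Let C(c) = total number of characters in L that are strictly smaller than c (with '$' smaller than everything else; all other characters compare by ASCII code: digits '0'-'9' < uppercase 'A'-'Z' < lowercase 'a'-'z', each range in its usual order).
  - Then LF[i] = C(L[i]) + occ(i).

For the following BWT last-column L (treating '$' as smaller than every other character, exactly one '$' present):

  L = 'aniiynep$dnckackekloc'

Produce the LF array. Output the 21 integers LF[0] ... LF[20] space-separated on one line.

Char counts: '$':1, 'a':2, 'c':3, 'd':1, 'e':2, 'i':2, 'k':3, 'l':1, 'n':3, 'o':1, 'p':1, 'y':1
C (first-col start): C('$')=0, C('a')=1, C('c')=3, C('d')=6, C('e')=7, C('i')=9, C('k')=11, C('l')=14, C('n')=15, C('o')=18, C('p')=19, C('y')=20
L[0]='a': occ=0, LF[0]=C('a')+0=1+0=1
L[1]='n': occ=0, LF[1]=C('n')+0=15+0=15
L[2]='i': occ=0, LF[2]=C('i')+0=9+0=9
L[3]='i': occ=1, LF[3]=C('i')+1=9+1=10
L[4]='y': occ=0, LF[4]=C('y')+0=20+0=20
L[5]='n': occ=1, LF[5]=C('n')+1=15+1=16
L[6]='e': occ=0, LF[6]=C('e')+0=7+0=7
L[7]='p': occ=0, LF[7]=C('p')+0=19+0=19
L[8]='$': occ=0, LF[8]=C('$')+0=0+0=0
L[9]='d': occ=0, LF[9]=C('d')+0=6+0=6
L[10]='n': occ=2, LF[10]=C('n')+2=15+2=17
L[11]='c': occ=0, LF[11]=C('c')+0=3+0=3
L[12]='k': occ=0, LF[12]=C('k')+0=11+0=11
L[13]='a': occ=1, LF[13]=C('a')+1=1+1=2
L[14]='c': occ=1, LF[14]=C('c')+1=3+1=4
L[15]='k': occ=1, LF[15]=C('k')+1=11+1=12
L[16]='e': occ=1, LF[16]=C('e')+1=7+1=8
L[17]='k': occ=2, LF[17]=C('k')+2=11+2=13
L[18]='l': occ=0, LF[18]=C('l')+0=14+0=14
L[19]='o': occ=0, LF[19]=C('o')+0=18+0=18
L[20]='c': occ=2, LF[20]=C('c')+2=3+2=5

Answer: 1 15 9 10 20 16 7 19 0 6 17 3 11 2 4 12 8 13 14 18 5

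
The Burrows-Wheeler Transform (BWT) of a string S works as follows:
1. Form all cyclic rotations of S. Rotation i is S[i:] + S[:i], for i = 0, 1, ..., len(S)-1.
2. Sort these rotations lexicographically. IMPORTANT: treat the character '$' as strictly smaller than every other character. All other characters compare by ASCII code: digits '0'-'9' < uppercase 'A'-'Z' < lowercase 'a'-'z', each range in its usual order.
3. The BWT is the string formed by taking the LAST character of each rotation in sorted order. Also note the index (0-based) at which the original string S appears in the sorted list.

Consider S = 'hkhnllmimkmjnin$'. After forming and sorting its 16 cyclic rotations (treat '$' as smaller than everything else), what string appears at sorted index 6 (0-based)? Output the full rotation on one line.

Answer: khnllmimkmjnin$h

Derivation:
All 16 rotations (rotation i = S[i:]+S[:i]):
  rot[0] = hkhnllmimkmjnin$
  rot[1] = khnllmimkmjnin$h
  rot[2] = hnllmimkmjnin$hk
  rot[3] = nllmimkmjnin$hkh
  rot[4] = llmimkmjnin$hkhn
  rot[5] = lmimkmjnin$hkhnl
  rot[6] = mimkmjnin$hkhnll
  rot[7] = imkmjnin$hkhnllm
  rot[8] = mkmjnin$hkhnllmi
  rot[9] = kmjnin$hkhnllmim
  rot[10] = mjnin$hkhnllmimk
  rot[11] = jnin$hkhnllmimkm
  rot[12] = nin$hkhnllmimkmj
  rot[13] = in$hkhnllmimkmjn
  rot[14] = n$hkhnllmimkmjni
  rot[15] = $hkhnllmimkmjnin
Sorted (with $ < everything):
  sorted[0] = $hkhnllmimkmjnin
  sorted[1] = hkhnllmimkmjnin$
  sorted[2] = hnllmimkmjnin$hk
  sorted[3] = imkmjnin$hkhnllm
  sorted[4] = in$hkhnllmimkmjn
  sorted[5] = jnin$hkhnllmimkm
  sorted[6] = khnllmimkmjnin$h
  sorted[7] = kmjnin$hkhnllmim
  sorted[8] = llmimkmjnin$hkhn
  sorted[9] = lmimkmjnin$hkhnl
  sorted[10] = mimkmjnin$hkhnll
  sorted[11] = mjnin$hkhnllmimk
  sorted[12] = mkmjnin$hkhnllmi
  sorted[13] = n$hkhnllmimkmjni
  sorted[14] = nin$hkhnllmimkmj
  sorted[15] = nllmimkmjnin$hkh
sorted[6] = khnllmimkmjnin$h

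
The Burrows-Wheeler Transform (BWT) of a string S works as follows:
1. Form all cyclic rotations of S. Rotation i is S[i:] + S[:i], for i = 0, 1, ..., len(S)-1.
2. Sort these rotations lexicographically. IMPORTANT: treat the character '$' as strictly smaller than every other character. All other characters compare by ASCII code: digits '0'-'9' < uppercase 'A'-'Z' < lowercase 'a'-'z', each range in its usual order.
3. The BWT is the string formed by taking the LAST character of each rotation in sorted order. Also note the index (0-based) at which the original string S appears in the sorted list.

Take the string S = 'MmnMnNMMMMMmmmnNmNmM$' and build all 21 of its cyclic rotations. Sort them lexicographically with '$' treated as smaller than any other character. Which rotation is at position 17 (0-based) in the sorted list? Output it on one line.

All 21 rotations (rotation i = S[i:]+S[:i]):
  rot[0] = MmnMnNMMMMMmmmnNmNmM$
  rot[1] = mnMnNMMMMMmmmnNmNmM$M
  rot[2] = nMnNMMMMMmmmnNmNmM$Mm
  rot[3] = MnNMMMMMmmmnNmNmM$Mmn
  rot[4] = nNMMMMMmmmnNmNmM$MmnM
  rot[5] = NMMMMMmmmnNmNmM$MmnMn
  rot[6] = MMMMMmmmnNmNmM$MmnMnN
  rot[7] = MMMMmmmnNmNmM$MmnMnNM
  rot[8] = MMMmmmnNmNmM$MmnMnNMM
  rot[9] = MMmmmnNmNmM$MmnMnNMMM
  rot[10] = MmmmnNmNmM$MmnMnNMMMM
  rot[11] = mmmnNmNmM$MmnMnNMMMMM
  rot[12] = mmnNmNmM$MmnMnNMMMMMm
  rot[13] = mnNmNmM$MmnMnNMMMMMmm
  rot[14] = nNmNmM$MmnMnNMMMMMmmm
  rot[15] = NmNmM$MmnMnNMMMMMmmmn
  rot[16] = mNmM$MmnMnNMMMMMmmmnN
  rot[17] = NmM$MmnMnNMMMMMmmmnNm
  rot[18] = mM$MmnMnNMMMMMmmmnNmN
  rot[19] = M$MmnMnNMMMMMmmmnNmNm
  rot[20] = $MmnMnNMMMMMmmmnNmNmM
Sorted (with $ < everything):
  sorted[0] = $MmnMnNMMMMMmmmnNmNmM
  sorted[1] = M$MmnMnNMMMMMmmmnNmNm
  sorted[2] = MMMMMmmmnNmNmM$MmnMnN
  sorted[3] = MMMMmmmnNmNmM$MmnMnNM
  sorted[4] = MMMmmmnNmNmM$MmnMnNMM
  sorted[5] = MMmmmnNmNmM$MmnMnNMMM
  sorted[6] = MmmmnNmNmM$MmnMnNMMMM
  sorted[7] = MmnMnNMMMMMmmmnNmNmM$
  sorted[8] = MnNMMMMMmmmnNmNmM$Mmn
  sorted[9] = NMMMMMmmmnNmNmM$MmnMn
  sorted[10] = NmM$MmnMnNMMMMMmmmnNm
  sorted[11] = NmNmM$MmnMnNMMMMMmmmn
  sorted[12] = mM$MmnMnNMMMMMmmmnNmN
  sorted[13] = mNmM$MmnMnNMMMMMmmmnN
  sorted[14] = mmmnNmNmM$MmnMnNMMMMM
  sorted[15] = mmnNmNmM$MmnMnNMMMMMm
  sorted[16] = mnMnNMMMMMmmmnNmNmM$M
  sorted[17] = mnNmNmM$MmnMnNMMMMMmm
  sorted[18] = nMnNMMMMMmmmnNmNmM$Mm
  sorted[19] = nNMMMMMmmmnNmNmM$MmnM
  sorted[20] = nNmNmM$MmnMnNMMMMMmmm
sorted[17] = mnNmNmM$MmnMnNMMMMMmm

Answer: mnNmNmM$MmnMnNMMMMMmm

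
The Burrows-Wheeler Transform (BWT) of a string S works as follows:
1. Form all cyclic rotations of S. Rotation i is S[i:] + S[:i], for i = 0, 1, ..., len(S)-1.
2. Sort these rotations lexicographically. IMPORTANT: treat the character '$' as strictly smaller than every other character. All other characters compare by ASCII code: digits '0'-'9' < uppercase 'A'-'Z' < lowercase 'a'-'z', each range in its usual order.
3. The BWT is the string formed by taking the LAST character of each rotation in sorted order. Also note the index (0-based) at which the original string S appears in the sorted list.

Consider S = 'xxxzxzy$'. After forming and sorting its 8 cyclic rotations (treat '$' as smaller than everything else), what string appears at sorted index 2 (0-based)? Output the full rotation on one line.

Answer: xxzxzy$x

Derivation:
All 8 rotations (rotation i = S[i:]+S[:i]):
  rot[0] = xxxzxzy$
  rot[1] = xxzxzy$x
  rot[2] = xzxzy$xx
  rot[3] = zxzy$xxx
  rot[4] = xzy$xxxz
  rot[5] = zy$xxxzx
  rot[6] = y$xxxzxz
  rot[7] = $xxxzxzy
Sorted (with $ < everything):
  sorted[0] = $xxxzxzy
  sorted[1] = xxxzxzy$
  sorted[2] = xxzxzy$x
  sorted[3] = xzxzy$xx
  sorted[4] = xzy$xxxz
  sorted[5] = y$xxxzxz
  sorted[6] = zxzy$xxx
  sorted[7] = zy$xxxzx
sorted[2] = xxzxzy$x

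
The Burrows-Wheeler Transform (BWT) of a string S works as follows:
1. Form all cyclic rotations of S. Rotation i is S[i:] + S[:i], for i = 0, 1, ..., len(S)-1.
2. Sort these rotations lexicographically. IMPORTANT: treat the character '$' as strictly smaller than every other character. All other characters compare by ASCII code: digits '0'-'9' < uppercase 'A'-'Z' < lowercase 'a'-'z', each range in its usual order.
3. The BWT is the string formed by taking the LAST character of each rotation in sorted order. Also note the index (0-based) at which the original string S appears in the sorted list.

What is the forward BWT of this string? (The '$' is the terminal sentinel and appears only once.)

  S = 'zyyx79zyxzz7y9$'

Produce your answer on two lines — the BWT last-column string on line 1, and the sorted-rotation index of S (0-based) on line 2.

Answer: 9xzy7yy7yzzz9$x
13

Derivation:
All 15 rotations (rotation i = S[i:]+S[:i]):
  rot[0] = zyyx79zyxzz7y9$
  rot[1] = yyx79zyxzz7y9$z
  rot[2] = yx79zyxzz7y9$zy
  rot[3] = x79zyxzz7y9$zyy
  rot[4] = 79zyxzz7y9$zyyx
  rot[5] = 9zyxzz7y9$zyyx7
  rot[6] = zyxzz7y9$zyyx79
  rot[7] = yxzz7y9$zyyx79z
  rot[8] = xzz7y9$zyyx79zy
  rot[9] = zz7y9$zyyx79zyx
  rot[10] = z7y9$zyyx79zyxz
  rot[11] = 7y9$zyyx79zyxzz
  rot[12] = y9$zyyx79zyxzz7
  rot[13] = 9$zyyx79zyxzz7y
  rot[14] = $zyyx79zyxzz7y9
Sorted (with $ < everything):
  sorted[0] = $zyyx79zyxzz7y9  (last char: '9')
  sorted[1] = 79zyxzz7y9$zyyx  (last char: 'x')
  sorted[2] = 7y9$zyyx79zyxzz  (last char: 'z')
  sorted[3] = 9$zyyx79zyxzz7y  (last char: 'y')
  sorted[4] = 9zyxzz7y9$zyyx7  (last char: '7')
  sorted[5] = x79zyxzz7y9$zyy  (last char: 'y')
  sorted[6] = xzz7y9$zyyx79zy  (last char: 'y')
  sorted[7] = y9$zyyx79zyxzz7  (last char: '7')
  sorted[8] = yx79zyxzz7y9$zy  (last char: 'y')
  sorted[9] = yxzz7y9$zyyx79z  (last char: 'z')
  sorted[10] = yyx79zyxzz7y9$z  (last char: 'z')
  sorted[11] = z7y9$zyyx79zyxz  (last char: 'z')
  sorted[12] = zyxzz7y9$zyyx79  (last char: '9')
  sorted[13] = zyyx79zyxzz7y9$  (last char: '$')
  sorted[14] = zz7y9$zyyx79zyx  (last char: 'x')
Last column: 9xzy7yy7yzzz9$x
Original string S is at sorted index 13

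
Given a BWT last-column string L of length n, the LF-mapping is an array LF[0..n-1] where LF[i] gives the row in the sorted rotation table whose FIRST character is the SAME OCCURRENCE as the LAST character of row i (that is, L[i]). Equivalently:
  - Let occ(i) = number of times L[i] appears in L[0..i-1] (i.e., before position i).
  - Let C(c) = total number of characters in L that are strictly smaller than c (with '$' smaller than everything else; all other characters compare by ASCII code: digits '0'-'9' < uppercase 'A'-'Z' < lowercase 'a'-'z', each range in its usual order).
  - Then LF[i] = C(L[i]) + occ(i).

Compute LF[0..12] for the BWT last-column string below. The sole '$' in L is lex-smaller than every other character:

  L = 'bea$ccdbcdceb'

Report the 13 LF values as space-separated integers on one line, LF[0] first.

Answer: 2 11 1 0 5 6 9 3 7 10 8 12 4

Derivation:
Char counts: '$':1, 'a':1, 'b':3, 'c':4, 'd':2, 'e':2
C (first-col start): C('$')=0, C('a')=1, C('b')=2, C('c')=5, C('d')=9, C('e')=11
L[0]='b': occ=0, LF[0]=C('b')+0=2+0=2
L[1]='e': occ=0, LF[1]=C('e')+0=11+0=11
L[2]='a': occ=0, LF[2]=C('a')+0=1+0=1
L[3]='$': occ=0, LF[3]=C('$')+0=0+0=0
L[4]='c': occ=0, LF[4]=C('c')+0=5+0=5
L[5]='c': occ=1, LF[5]=C('c')+1=5+1=6
L[6]='d': occ=0, LF[6]=C('d')+0=9+0=9
L[7]='b': occ=1, LF[7]=C('b')+1=2+1=3
L[8]='c': occ=2, LF[8]=C('c')+2=5+2=7
L[9]='d': occ=1, LF[9]=C('d')+1=9+1=10
L[10]='c': occ=3, LF[10]=C('c')+3=5+3=8
L[11]='e': occ=1, LF[11]=C('e')+1=11+1=12
L[12]='b': occ=2, LF[12]=C('b')+2=2+2=4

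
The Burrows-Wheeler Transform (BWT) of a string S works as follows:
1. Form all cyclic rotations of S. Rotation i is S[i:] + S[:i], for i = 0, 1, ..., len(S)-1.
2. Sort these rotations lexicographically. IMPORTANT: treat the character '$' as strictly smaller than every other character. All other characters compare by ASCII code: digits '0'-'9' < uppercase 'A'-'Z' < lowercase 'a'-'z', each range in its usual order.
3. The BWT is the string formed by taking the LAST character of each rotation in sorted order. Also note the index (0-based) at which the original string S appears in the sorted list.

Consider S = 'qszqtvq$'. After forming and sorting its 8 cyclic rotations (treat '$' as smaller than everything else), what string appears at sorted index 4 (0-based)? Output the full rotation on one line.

All 8 rotations (rotation i = S[i:]+S[:i]):
  rot[0] = qszqtvq$
  rot[1] = szqtvq$q
  rot[2] = zqtvq$qs
  rot[3] = qtvq$qsz
  rot[4] = tvq$qszq
  rot[5] = vq$qszqt
  rot[6] = q$qszqtv
  rot[7] = $qszqtvq
Sorted (with $ < everything):
  sorted[0] = $qszqtvq
  sorted[1] = q$qszqtv
  sorted[2] = qszqtvq$
  sorted[3] = qtvq$qsz
  sorted[4] = szqtvq$q
  sorted[5] = tvq$qszq
  sorted[6] = vq$qszqt
  sorted[7] = zqtvq$qs
sorted[4] = szqtvq$q

Answer: szqtvq$q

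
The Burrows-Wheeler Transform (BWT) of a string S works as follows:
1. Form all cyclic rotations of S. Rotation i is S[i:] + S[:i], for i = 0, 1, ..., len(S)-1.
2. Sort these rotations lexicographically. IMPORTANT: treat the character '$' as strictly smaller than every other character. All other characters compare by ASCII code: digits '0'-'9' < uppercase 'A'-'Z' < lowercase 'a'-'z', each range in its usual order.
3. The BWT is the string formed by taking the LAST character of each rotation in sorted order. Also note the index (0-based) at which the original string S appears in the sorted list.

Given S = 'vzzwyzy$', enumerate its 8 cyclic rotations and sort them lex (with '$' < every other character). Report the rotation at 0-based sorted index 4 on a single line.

Answer: yzy$vzzw

Derivation:
All 8 rotations (rotation i = S[i:]+S[:i]):
  rot[0] = vzzwyzy$
  rot[1] = zzwyzy$v
  rot[2] = zwyzy$vz
  rot[3] = wyzy$vzz
  rot[4] = yzy$vzzw
  rot[5] = zy$vzzwy
  rot[6] = y$vzzwyz
  rot[7] = $vzzwyzy
Sorted (with $ < everything):
  sorted[0] = $vzzwyzy
  sorted[1] = vzzwyzy$
  sorted[2] = wyzy$vzz
  sorted[3] = y$vzzwyz
  sorted[4] = yzy$vzzw
  sorted[5] = zwyzy$vz
  sorted[6] = zy$vzzwy
  sorted[7] = zzwyzy$v
sorted[4] = yzy$vzzw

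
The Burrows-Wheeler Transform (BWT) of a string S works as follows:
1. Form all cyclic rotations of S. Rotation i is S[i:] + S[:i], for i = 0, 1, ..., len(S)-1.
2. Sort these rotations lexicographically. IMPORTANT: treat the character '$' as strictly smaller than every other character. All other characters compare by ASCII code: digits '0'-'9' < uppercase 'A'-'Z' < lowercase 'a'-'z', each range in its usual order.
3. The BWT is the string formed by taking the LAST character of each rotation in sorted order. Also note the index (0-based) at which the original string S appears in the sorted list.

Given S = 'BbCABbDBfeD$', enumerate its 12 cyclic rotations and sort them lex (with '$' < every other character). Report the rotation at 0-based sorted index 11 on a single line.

Answer: feD$BbCABbDB

Derivation:
All 12 rotations (rotation i = S[i:]+S[:i]):
  rot[0] = BbCABbDBfeD$
  rot[1] = bCABbDBfeD$B
  rot[2] = CABbDBfeD$Bb
  rot[3] = ABbDBfeD$BbC
  rot[4] = BbDBfeD$BbCA
  rot[5] = bDBfeD$BbCAB
  rot[6] = DBfeD$BbCABb
  rot[7] = BfeD$BbCABbD
  rot[8] = feD$BbCABbDB
  rot[9] = eD$BbCABbDBf
  rot[10] = D$BbCABbDBfe
  rot[11] = $BbCABbDBfeD
Sorted (with $ < everything):
  sorted[0] = $BbCABbDBfeD
  sorted[1] = ABbDBfeD$BbC
  sorted[2] = BbCABbDBfeD$
  sorted[3] = BbDBfeD$BbCA
  sorted[4] = BfeD$BbCABbD
  sorted[5] = CABbDBfeD$Bb
  sorted[6] = D$BbCABbDBfe
  sorted[7] = DBfeD$BbCABb
  sorted[8] = bCABbDBfeD$B
  sorted[9] = bDBfeD$BbCAB
  sorted[10] = eD$BbCABbDBf
  sorted[11] = feD$BbCABbDB
sorted[11] = feD$BbCABbDB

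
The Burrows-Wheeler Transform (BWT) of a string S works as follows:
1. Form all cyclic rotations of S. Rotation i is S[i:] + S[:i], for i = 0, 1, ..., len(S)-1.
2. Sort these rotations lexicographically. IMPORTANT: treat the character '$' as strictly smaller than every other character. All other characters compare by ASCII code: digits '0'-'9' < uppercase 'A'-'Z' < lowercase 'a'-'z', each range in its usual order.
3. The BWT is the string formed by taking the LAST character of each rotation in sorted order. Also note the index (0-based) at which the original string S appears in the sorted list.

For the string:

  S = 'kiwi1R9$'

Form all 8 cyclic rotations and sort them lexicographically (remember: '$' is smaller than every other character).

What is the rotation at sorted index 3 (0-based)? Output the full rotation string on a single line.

Answer: R9$kiwi1

Derivation:
All 8 rotations (rotation i = S[i:]+S[:i]):
  rot[0] = kiwi1R9$
  rot[1] = iwi1R9$k
  rot[2] = wi1R9$ki
  rot[3] = i1R9$kiw
  rot[4] = 1R9$kiwi
  rot[5] = R9$kiwi1
  rot[6] = 9$kiwi1R
  rot[7] = $kiwi1R9
Sorted (with $ < everything):
  sorted[0] = $kiwi1R9
  sorted[1] = 1R9$kiwi
  sorted[2] = 9$kiwi1R
  sorted[3] = R9$kiwi1
  sorted[4] = i1R9$kiw
  sorted[5] = iwi1R9$k
  sorted[6] = kiwi1R9$
  sorted[7] = wi1R9$ki
sorted[3] = R9$kiwi1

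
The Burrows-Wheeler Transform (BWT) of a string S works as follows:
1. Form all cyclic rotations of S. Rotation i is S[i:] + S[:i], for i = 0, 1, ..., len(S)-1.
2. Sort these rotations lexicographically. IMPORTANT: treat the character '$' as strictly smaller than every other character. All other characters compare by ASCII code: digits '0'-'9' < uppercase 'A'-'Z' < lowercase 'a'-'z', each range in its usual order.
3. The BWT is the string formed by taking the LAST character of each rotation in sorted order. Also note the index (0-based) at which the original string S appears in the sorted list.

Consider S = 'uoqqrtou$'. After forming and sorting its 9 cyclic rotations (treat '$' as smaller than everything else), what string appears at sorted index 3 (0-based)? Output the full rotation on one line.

Answer: qqrtou$uo

Derivation:
All 9 rotations (rotation i = S[i:]+S[:i]):
  rot[0] = uoqqrtou$
  rot[1] = oqqrtou$u
  rot[2] = qqrtou$uo
  rot[3] = qrtou$uoq
  rot[4] = rtou$uoqq
  rot[5] = tou$uoqqr
  rot[6] = ou$uoqqrt
  rot[7] = u$uoqqrto
  rot[8] = $uoqqrtou
Sorted (with $ < everything):
  sorted[0] = $uoqqrtou
  sorted[1] = oqqrtou$u
  sorted[2] = ou$uoqqrt
  sorted[3] = qqrtou$uo
  sorted[4] = qrtou$uoq
  sorted[5] = rtou$uoqq
  sorted[6] = tou$uoqqr
  sorted[7] = u$uoqqrto
  sorted[8] = uoqqrtou$
sorted[3] = qqrtou$uo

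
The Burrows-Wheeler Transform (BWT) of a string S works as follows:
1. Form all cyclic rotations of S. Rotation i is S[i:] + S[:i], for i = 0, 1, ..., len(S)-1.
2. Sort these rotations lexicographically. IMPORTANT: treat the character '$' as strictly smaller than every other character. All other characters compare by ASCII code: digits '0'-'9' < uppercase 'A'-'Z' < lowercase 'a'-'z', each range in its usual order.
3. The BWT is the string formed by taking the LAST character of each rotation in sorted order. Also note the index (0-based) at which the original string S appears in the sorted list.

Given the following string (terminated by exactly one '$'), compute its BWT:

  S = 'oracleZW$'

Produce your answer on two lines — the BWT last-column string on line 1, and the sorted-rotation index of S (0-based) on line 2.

All 9 rotations (rotation i = S[i:]+S[:i]):
  rot[0] = oracleZW$
  rot[1] = racleZW$o
  rot[2] = acleZW$or
  rot[3] = cleZW$ora
  rot[4] = leZW$orac
  rot[5] = eZW$oracl
  rot[6] = ZW$oracle
  rot[7] = W$oracleZ
  rot[8] = $oracleZW
Sorted (with $ < everything):
  sorted[0] = $oracleZW  (last char: 'W')
  sorted[1] = W$oracleZ  (last char: 'Z')
  sorted[2] = ZW$oracle  (last char: 'e')
  sorted[3] = acleZW$or  (last char: 'r')
  sorted[4] = cleZW$ora  (last char: 'a')
  sorted[5] = eZW$oracl  (last char: 'l')
  sorted[6] = leZW$orac  (last char: 'c')
  sorted[7] = oracleZW$  (last char: '$')
  sorted[8] = racleZW$o  (last char: 'o')
Last column: WZeralc$o
Original string S is at sorted index 7

Answer: WZeralc$o
7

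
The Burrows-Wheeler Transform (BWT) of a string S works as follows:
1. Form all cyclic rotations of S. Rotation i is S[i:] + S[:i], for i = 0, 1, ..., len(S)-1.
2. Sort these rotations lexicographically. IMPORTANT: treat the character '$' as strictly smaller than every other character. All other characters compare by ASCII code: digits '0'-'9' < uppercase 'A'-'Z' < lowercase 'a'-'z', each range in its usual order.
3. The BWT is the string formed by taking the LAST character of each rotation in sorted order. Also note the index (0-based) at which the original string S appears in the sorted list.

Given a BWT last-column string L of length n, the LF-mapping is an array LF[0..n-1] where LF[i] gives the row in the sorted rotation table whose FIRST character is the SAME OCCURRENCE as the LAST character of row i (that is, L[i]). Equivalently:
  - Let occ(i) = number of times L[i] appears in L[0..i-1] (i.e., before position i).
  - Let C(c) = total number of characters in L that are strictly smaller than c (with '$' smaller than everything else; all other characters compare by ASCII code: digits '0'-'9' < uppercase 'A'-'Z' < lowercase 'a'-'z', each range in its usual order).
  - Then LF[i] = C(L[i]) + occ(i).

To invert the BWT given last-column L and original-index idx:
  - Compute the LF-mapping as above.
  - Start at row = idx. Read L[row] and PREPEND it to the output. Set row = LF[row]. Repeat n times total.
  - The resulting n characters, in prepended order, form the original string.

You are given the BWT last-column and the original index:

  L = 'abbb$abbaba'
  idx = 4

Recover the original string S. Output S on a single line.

LF mapping: 1 5 6 7 0 2 8 9 3 10 4
Walk LF starting at row 4, prepending L[row]:
  step 1: row=4, L[4]='$', prepend. Next row=LF[4]=0
  step 2: row=0, L[0]='a', prepend. Next row=LF[0]=1
  step 3: row=1, L[1]='b', prepend. Next row=LF[1]=5
  step 4: row=5, L[5]='a', prepend. Next row=LF[5]=2
  step 5: row=2, L[2]='b', prepend. Next row=LF[2]=6
  step 6: row=6, L[6]='b', prepend. Next row=LF[6]=8
  step 7: row=8, L[8]='a', prepend. Next row=LF[8]=3
  step 8: row=3, L[3]='b', prepend. Next row=LF[3]=7
  step 9: row=7, L[7]='b', prepend. Next row=LF[7]=9
  step 10: row=9, L[9]='b', prepend. Next row=LF[9]=10
  step 11: row=10, L[10]='a', prepend. Next row=LF[10]=4
Reversed output: abbbabbaba$

Answer: abbbabbaba$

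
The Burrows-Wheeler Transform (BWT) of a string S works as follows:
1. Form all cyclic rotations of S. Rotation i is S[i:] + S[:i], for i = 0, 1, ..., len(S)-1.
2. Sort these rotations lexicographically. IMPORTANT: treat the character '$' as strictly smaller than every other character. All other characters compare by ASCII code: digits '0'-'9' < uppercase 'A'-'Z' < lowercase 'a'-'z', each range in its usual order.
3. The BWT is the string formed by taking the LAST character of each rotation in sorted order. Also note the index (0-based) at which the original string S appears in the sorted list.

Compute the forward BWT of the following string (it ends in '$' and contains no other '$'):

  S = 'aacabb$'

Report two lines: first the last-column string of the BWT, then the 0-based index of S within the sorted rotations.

Answer: b$cabaa
1

Derivation:
All 7 rotations (rotation i = S[i:]+S[:i]):
  rot[0] = aacabb$
  rot[1] = acabb$a
  rot[2] = cabb$aa
  rot[3] = abb$aac
  rot[4] = bb$aaca
  rot[5] = b$aacab
  rot[6] = $aacabb
Sorted (with $ < everything):
  sorted[0] = $aacabb  (last char: 'b')
  sorted[1] = aacabb$  (last char: '$')
  sorted[2] = abb$aac  (last char: 'c')
  sorted[3] = acabb$a  (last char: 'a')
  sorted[4] = b$aacab  (last char: 'b')
  sorted[5] = bb$aaca  (last char: 'a')
  sorted[6] = cabb$aa  (last char: 'a')
Last column: b$cabaa
Original string S is at sorted index 1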